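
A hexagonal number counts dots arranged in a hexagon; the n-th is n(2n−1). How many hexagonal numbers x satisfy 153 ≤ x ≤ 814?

12

The n-th hexagonal number is n(2n−1).
Smallest index with value ≥ 153: n = 9 (giving 153).
Largest index with value ≤ 814: n = 20 (giving 780).
Indices 9 through 20: 12 terms.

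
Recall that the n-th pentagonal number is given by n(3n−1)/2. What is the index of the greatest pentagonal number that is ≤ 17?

3

Solve n(3n−1)/2 ≤ 17 for integer n.
n = 3 gives 12 ≤ 17, while n = 4 gives 22 > 17; so the answer is index 3.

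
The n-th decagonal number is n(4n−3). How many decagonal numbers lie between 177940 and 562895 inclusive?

The n-th decagonal number is n(4n−3).
Smallest index with value ≥ 177940: n = 212 (giving 179140).
Largest index with value ≤ 562895: n = 375 (giving 561375).
Indices 212 through 375: 164 terms.

164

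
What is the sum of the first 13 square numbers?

Σ_{i=1}^{13} i² = 13·14·27/6 = 819.

819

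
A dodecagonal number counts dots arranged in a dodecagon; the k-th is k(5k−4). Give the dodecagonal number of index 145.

The 145th dodecagonal number is n(5n−4) with n = 145.
145·(5·145 − 4) = 145·721 = 104545.

104545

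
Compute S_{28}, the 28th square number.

The 28th square number is n² with n = 28.
28² = 784.

784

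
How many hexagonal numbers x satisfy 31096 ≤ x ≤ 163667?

162

The n-th hexagonal number is n(2n−1).
Smallest index with value ≥ 31096: n = 125 (giving 31125).
Largest index with value ≤ 163667: n = 286 (giving 163306).
Indices 125 through 286: 162 terms.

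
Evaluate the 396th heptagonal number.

396·(5·396 − 3)/2 = 396·1977/2 = 391446.

391446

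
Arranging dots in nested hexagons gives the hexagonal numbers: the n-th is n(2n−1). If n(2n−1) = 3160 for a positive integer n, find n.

Set n(2n−1) = 3160, giving 2n² − n − 3160 = 0.
So n = (1 + 159) / 4 = 160/4 = 40.

40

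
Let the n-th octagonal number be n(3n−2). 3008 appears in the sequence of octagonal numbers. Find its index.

32

Set n(3n−2) = 3008, giving 3n² − 2n − 3008 = 0.
The discriminant is 4 + 12·3008 = 36100, and √36100 = 190.
So n = (2 + 190) / 6 = 192/6 = 32.
Check: 32·(3·32 − 2) = 3008. ✓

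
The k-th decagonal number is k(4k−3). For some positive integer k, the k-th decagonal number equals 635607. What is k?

Set n(4n−3) = 635607, giving 4n² − 3n − 635607 = 0.
The discriminant is 9 + 16·635607 = 10169721, and √10169721 = 3189.
So n = (3 + 3189) / 8 = 3192/8 = 399.

399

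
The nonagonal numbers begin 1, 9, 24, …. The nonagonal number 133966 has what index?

196

Set n(7n−5)/2 = 133966, giving 7n² − 5n − 267932 = 0.
The discriminant is 25 + 56·133966 = 7502121, and √7502121 = 2739.
So n = (5 + 2739) / 14 = 2744/14 = 196.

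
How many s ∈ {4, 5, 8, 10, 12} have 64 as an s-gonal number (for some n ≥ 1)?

2

s = 4: P(4, 8) = 64. ✓
s = 5: P(5, 6) = 51 and P(5, 7) = 70; 64 is not s-gonal.
s = 8: P(8, 4) = 40 and P(8, 5) = 65; 64 is not s-gonal.
s = 10: P(10, 4) = 52 and P(10, 5) = 85; 64 is not s-gonal.
s = 12: P(12, 4) = 64. ✓
Hits: s ∈ {4, 12} → 2.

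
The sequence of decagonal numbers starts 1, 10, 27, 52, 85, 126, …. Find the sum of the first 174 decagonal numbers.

7039025

Σ i(4i−3) = 4Σi² − 3Σi over i = 1..174.
Σi = 15225 and Σi² = 1771175.
4·1771175 − 3·15225 = 7039025.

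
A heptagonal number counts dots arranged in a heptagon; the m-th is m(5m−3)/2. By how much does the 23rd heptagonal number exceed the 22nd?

111

Consecutive heptagonal numbers differ by 5n − 4: here 5·23 − 4 = 111.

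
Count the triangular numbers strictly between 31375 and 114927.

228

The n-th triangular number is n(n+1)/2.
Smallest index with value > 31375: n = 251 (giving 31626).
Largest index with value < 114927: n = 478 (giving 114481).
Indices 251 through 478: 228 terms.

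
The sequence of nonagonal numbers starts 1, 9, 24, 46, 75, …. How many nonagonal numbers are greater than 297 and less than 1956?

The n-th nonagonal number is n(7n−5)/2.
Smallest index with value > 297: n = 10 (giving 325).
Largest index with value < 1956: n = 23 (giving 1794).
Indices 10 through 23: 14 terms.

14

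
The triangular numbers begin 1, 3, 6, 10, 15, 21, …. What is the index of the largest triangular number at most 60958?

Solve n(n+1)/2 ≤ 60958 for integer n.
n = 348 gives 60726 ≤ 60958, while n = 349 gives 61075 > 60958; so the answer is index 348.

348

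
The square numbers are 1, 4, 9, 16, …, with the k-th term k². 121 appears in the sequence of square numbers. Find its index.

11

We need n² = 121, so n = √121 = 11.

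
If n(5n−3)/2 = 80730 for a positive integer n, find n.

180

Set n(5n−3)/2 = 80730, giving 5n² − 3n − 161460 = 0.
The discriminant is 9 + 40·80730 = 3229209, and √3229209 = 1797.
So n = (3 + 1797) / 10 = 1800/10 = 180.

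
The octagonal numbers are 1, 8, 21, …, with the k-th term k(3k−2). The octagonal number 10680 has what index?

60

Set n(3n−2) = 10680, giving 3n² − 2n − 10680 = 0.
So n = (2 + 358) / 6 = 360/6 = 60.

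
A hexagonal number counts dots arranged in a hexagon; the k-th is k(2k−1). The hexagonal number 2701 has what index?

Set n(2n−1) = 2701, giving 2n² − n − 2701 = 0.
The discriminant is 1 + 8·2701 = 21609, and √21609 = 147.
So n = (1 + 147) / 4 = 148/4 = 37.

37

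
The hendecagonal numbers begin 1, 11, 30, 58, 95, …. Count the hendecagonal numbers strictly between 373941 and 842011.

144

The n-th hendecagonal number is n(9n−7)/2.
Smallest index with value > 373941: n = 289 (giving 374833).
Largest index with value < 842011: n = 432 (giving 838296).
Indices 289 through 432: 144 terms.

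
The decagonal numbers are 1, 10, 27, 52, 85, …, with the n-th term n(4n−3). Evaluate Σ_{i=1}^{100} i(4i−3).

1338250

Σ i(4i−3) = 4Σi² − 3Σi over i = 1..100.
Σi = 5050 and Σi² = 338350.
4·338350 − 3·5050 = 1338250.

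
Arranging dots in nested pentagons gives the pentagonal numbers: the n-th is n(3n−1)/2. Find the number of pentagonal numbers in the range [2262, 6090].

The n-th pentagonal number is n(3n−1)/2.
Smallest index with value ≥ 2262: n = 39 (giving 2262).
Largest index with value ≤ 6090: n = 63 (giving 5922).
Indices 39 through 63: 25 terms.

25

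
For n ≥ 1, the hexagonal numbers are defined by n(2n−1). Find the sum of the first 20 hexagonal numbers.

5530

Σ i(2i−1) = 2Σi² − Σi over i = 1..20.
Σi = 210 and Σi² = 2870.
2·2870 − 1·210 = 5530.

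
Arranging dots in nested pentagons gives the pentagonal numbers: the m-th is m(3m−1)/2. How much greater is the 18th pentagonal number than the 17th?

52

Consecutive pentagonal numbers differ by 3n − 2: here 3·18 − 2 = 52.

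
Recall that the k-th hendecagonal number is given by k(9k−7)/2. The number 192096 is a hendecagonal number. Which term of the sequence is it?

207

Set n(9n−7)/2 = 192096, giving 9n² − 7n − 384192 = 0.
So n = (7 + 3719) / 18 = 3726/18 = 207.
Check: 207·(9·207 − 7)/2 = 192096. ✓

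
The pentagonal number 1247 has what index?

Set n(3n−1)/2 = 1247, giving 3n² − n − 2494 = 0.
The discriminant is 1 + 24·1247 = 29929, and √29929 = 173.
So n = (1 + 173) / 6 = 174/6 = 29.

29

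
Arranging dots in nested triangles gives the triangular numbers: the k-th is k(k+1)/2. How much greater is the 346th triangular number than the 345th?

Consecutive triangular numbers differ by n: T_{346} − T_{345} = 346.

346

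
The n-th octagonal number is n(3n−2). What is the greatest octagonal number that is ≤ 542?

481

Solve n(3n−2) ≤ 542 for integer n.
n = 13 gives 481 ≤ 542, while n = 14 gives 560 > 542; so the answer is 481.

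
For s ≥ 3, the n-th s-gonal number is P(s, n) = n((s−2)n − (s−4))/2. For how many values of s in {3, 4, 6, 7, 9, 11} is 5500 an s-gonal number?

s = 3: P(3, 104) = 5460 and P(3, 105) = 5565; 5500 is not s-gonal.
s = 4: P(4, 74) = 5476 and P(4, 75) = 5625; 5500 is not s-gonal.
s = 6: P(6, 52) = 5356 and P(6, 53) = 5565; 5500 is not s-gonal.
s = 7: P(7, 47) = 5452 and P(7, 48) = 5688; 5500 is not s-gonal.
s = 9: P(9, 40) = 5500. ✓
s = 11: P(11, 35) = 5390 and P(11, 36) = 5706; 5500 is not s-gonal.
Hits: s ∈ {9} → 1.

1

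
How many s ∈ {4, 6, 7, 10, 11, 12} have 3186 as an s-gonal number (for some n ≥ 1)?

2

s = 4: P(4, 56) = 3136 and P(4, 57) = 3249; 3186 is not s-gonal.
s = 6: P(6, 40) = 3160 and P(6, 41) = 3321; 3186 is not s-gonal.
s = 7: P(7, 36) = 3186. ✓
s = 10: P(10, 28) = 3052 and P(10, 29) = 3277; 3186 is not s-gonal.
s = 11: P(11, 27) = 3186. ✓
s = 12: P(12, 25) = 3025 and P(12, 26) = 3276; 3186 is not s-gonal.
Hits: s ∈ {7, 11} → 2.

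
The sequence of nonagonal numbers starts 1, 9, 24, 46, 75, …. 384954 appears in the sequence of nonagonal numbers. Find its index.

Set n(7n−5)/2 = 384954, giving 7n² − 5n − 769908 = 0.
The discriminant is 25 + 56·384954 = 21557449, and √21557449 = 4643.
So n = (5 + 4643) / 14 = 4648/14 = 332.

332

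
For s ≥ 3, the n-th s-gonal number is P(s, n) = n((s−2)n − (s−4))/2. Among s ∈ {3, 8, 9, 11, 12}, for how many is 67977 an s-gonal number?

s = 3: P(3, 368) = 67896 and P(3, 369) = 68265; 67977 is not s-gonal.
s = 8: P(8, 150) = 67200 and P(8, 151) = 68101; 67977 is not s-gonal.
s = 9: P(9, 139) = 67276 and P(9, 140) = 68250; 67977 is not s-gonal.
s = 11: P(11, 123) = 67650 and P(11, 124) = 68758; 67977 is not s-gonal.
s = 12: P(12, 117) = 67977. ✓
Hits: s ∈ {12} → 1.

1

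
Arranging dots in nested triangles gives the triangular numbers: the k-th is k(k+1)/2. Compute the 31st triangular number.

31·32/2 = 992/2 = 496.

496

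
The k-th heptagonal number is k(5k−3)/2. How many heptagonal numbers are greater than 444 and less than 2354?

The n-th heptagonal number is n(5n−3)/2.
Smallest index with value > 444: n = 14 (giving 469).
Largest index with value < 2354: n = 30 (giving 2205).
Indices 14 through 30: 17 terms.

17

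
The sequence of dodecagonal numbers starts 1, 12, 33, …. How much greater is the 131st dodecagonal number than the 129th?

131·(5·131 − 4) = 85281 and 129·(5·129 − 4) = 82689.
Difference: 85281 − 82689 = 2592.

2592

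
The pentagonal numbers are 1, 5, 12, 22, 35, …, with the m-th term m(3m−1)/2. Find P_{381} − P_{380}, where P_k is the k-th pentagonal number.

1141

Consecutive pentagonal numbers differ by 3n − 2: here 3·381 − 2 = 1141.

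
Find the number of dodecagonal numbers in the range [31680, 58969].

30

The n-th dodecagonal number is n(5n−4).
Smallest index with value ≥ 31680: n = 80 (giving 31680).
Largest index with value ≤ 58969: n = 109 (giving 58969).
Indices 80 through 109: 30 terms.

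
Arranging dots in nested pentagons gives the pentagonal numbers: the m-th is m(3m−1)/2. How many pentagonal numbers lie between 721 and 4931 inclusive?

35

The n-th pentagonal number is n(3n−1)/2.
Smallest index with value ≥ 721: n = 23 (giving 782).
Largest index with value ≤ 4931: n = 57 (giving 4845).
Indices 23 through 57: 35 terms.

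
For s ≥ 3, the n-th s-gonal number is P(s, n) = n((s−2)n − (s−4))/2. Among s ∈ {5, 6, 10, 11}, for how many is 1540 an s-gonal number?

s = 5: P(5, 32) = 1520 and P(5, 33) = 1617; 1540 is not s-gonal.
s = 6: P(6, 28) = 1540. ✓
s = 10: P(10, 20) = 1540. ✓
s = 11: P(11, 18) = 1395 and P(11, 19) = 1558; 1540 is not s-gonal.
Hits: s ∈ {6, 10} → 2.

2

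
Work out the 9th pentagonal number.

117

9·(3·9 − 1)/2 = 9·26/2 = 9·13 = 117.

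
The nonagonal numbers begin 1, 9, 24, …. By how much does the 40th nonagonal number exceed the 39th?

Consecutive nonagonal numbers differ by 7n − 6: here 7·40 − 6 = 274.

274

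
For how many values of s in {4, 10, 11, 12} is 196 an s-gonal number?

2

s = 4: P(4, 14) = 196. ✓
s = 10: P(10, 7) = 175 and P(10, 8) = 232; 196 is not s-gonal.
s = 11: P(11, 7) = 196. ✓
s = 12: P(12, 6) = 156 and P(12, 7) = 217; 196 is not s-gonal.
Hits: s ∈ {4, 11} → 2.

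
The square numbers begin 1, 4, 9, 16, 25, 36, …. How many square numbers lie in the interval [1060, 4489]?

35

The n-th square number is n².
Smallest index with value ≥ 1060: n = 33 (giving 1089).
Largest index with value ≤ 4489: n = 67 (giving 4489).
Indices 33 through 67: 35 terms.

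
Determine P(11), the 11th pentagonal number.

176

11·(3·11 − 1)/2 = 11·32/2 = 11·16 = 176.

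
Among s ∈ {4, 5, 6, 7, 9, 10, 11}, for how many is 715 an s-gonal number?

2

s = 4: P(4, 26) = 676 and P(4, 27) = 729; 715 is not s-gonal.
s = 5: P(5, 22) = 715. ✓
s = 6: P(6, 19) = 703 and P(6, 20) = 780; 715 is not s-gonal.
s = 7: P(7, 17) = 697 and P(7, 18) = 783; 715 is not s-gonal.
s = 9: P(9, 14) = 651 and P(9, 15) = 750; 715 is not s-gonal.
s = 10: P(10, 13) = 637 and P(10, 14) = 742; 715 is not s-gonal.
s = 11: P(11, 13) = 715. ✓
Hits: s ∈ {5, 11} → 2.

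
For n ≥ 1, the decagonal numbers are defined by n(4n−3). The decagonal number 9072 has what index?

Set n(4n−3) = 9072, giving 4n² − 3n − 9072 = 0.
The discriminant is 9 + 16·9072 = 145161, and √145161 = 381.
So n = (3 + 381) / 8 = 384/8 = 48.

48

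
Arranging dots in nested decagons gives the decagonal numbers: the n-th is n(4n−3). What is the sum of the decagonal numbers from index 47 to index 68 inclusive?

Σ i(4i−3) = 4Σi² − 3Σi over i = 47..68.
Σi = 2346 − 1081 = 1265 and Σi² = 107134 − 33511 = 73623.
4·73623 − 3·1265 = 290697.

290697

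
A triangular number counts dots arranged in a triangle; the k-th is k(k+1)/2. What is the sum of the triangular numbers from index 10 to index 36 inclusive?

8271

Σ i(i+1)/2 = (Σi² + Σi) / 2 over i = 10..36.
Σi = 666 − 45 = 621 and Σi² = 16206 − 285 = 15921.
(1·15921 + 1·621) / 2 = 16542/2 = 8271.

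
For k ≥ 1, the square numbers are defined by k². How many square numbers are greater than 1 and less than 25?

The n-th square number is n².
Smallest index with value > 1: n = 2 (giving 4).
Largest index with value < 25: n = 4 (giving 16).
Indices 2 through 4: 3 terms.

3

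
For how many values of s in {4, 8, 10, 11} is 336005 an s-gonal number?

1

s = 4: P(4, 579) = 335241 and P(4, 580) = 336400; 336005 is not s-gonal.
s = 8: P(8, 335) = 336005. ✓
s = 10: P(10, 290) = 335530 and P(10, 291) = 337851; 336005 is not s-gonal.
s = 11: P(11, 273) = 334425 and P(11, 274) = 336883; 336005 is not s-gonal.
Hits: s ∈ {8} → 1.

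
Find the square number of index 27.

729

The 27th square number is n² with n = 27.
27² = 729.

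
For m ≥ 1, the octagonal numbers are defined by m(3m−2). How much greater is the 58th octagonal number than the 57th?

Consecutive octagonal numbers differ by 6n − 5: here 6·58 − 5 = 343.

343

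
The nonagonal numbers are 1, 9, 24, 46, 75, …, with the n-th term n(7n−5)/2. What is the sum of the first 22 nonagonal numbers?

12650

Σ i(7i−5)/2 = (7Σi² − 5Σi) / 2 over i = 1..22.
Σi = 253 and Σi² = 3795.
(7·3795 − 5·253) / 2 = 25300/2 = 12650.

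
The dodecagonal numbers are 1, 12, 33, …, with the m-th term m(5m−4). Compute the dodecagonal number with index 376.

The 376th dodecagonal number is n(5n−4) with n = 376.
376·(5·376 − 4) = 376·1876 = 705376.

705376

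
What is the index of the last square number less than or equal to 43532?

Solve n² ≤ 43532 for integer n.
n = 208 gives 43264 ≤ 43532, while n = 209 gives 43681 > 43532; so the answer is index 208.

208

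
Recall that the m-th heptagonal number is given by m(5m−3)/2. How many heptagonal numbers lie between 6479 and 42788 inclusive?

The n-th heptagonal number is n(5n−3)/2.
Smallest index with value ≥ 6479: n = 52 (giving 6682).
Largest index with value ≤ 42788: n = 131 (giving 42706).
Indices 52 through 131: 80 terms.

80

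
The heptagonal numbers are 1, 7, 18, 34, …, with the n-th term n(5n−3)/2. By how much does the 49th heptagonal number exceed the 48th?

241

Consecutive heptagonal numbers differ by 5n − 4: here 5·49 − 4 = 241.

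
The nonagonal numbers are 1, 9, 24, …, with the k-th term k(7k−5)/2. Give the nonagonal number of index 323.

364344

The 323rd nonagonal number is n(7n−5)/2 with n = 323.
323·(7·323 − 5)/2 = 323·2256/2 = 323·1128 = 364344.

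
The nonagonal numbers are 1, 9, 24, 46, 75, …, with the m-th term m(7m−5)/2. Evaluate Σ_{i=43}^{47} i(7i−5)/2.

34910

Σ i(7i−5)/2 = (7Σi² − 5Σi) / 2 over i = 43..47.
Σi = 1128 − 903 = 225 and Σi² = 35720 − 25585 = 10135.
(7·10135 − 5·225) / 2 = 69820/2 = 34910.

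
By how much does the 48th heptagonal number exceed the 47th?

236

Consecutive heptagonal numbers differ by 5n − 4: here 5·48 − 4 = 236.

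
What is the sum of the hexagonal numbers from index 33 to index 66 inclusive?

171479

Σ i(2i−1) = 2Σi² − Σi over i = 33..66.
Σi = 2211 − 528 = 1683 and Σi² = 98021 − 11440 = 86581.
2·86581 − 1·1683 = 171479.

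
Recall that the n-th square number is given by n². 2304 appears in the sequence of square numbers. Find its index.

We need n² = 2304, so n = √2304 = 48.
Check: 48² = 2304. ✓

48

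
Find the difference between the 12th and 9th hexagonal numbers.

123

12·(2·12 − 1) = 276 and 9·(2·9 − 1) = 153.
Difference: 276 − 153 = 123.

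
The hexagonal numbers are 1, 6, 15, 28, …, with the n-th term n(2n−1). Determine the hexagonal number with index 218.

218·(2·218 − 1) = 218·435 = 94830.

94830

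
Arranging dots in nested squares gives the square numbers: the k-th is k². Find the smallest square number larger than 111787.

112225

Solve n² > 111787 for integer n.
The largest n with value ≤ 111787 is 334 (since 111556 ≤ 111787 < 112225), so the first above is n = 335, value 112225.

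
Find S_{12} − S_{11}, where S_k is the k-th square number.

23

n² − (n−1)² = 2n − 1, so 12² − 11² = 2·12 − 1 = 23.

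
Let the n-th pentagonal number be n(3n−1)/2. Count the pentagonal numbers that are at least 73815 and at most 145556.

90

The n-th pentagonal number is n(3n−1)/2.
Smallest index with value ≥ 73815: n = 222 (giving 73815).
Largest index with value ≤ 145556: n = 311 (giving 144926).
Indices 222 through 311: 90 terms.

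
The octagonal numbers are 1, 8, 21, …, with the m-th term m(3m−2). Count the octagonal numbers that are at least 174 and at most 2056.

19

The n-th octagonal number is n(3n−2).
Smallest index with value ≥ 174: n = 8 (giving 176).
Largest index with value ≤ 2056: n = 26 (giving 1976).
Indices 8 through 26: 19 terms.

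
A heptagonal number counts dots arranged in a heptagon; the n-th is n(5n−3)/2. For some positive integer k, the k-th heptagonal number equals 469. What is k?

Set n(5n−3)/2 = 469, giving 5n² − 3n − 938 = 0.
The discriminant is 9 + 40·469 = 18769, and √18769 = 137.
So n = (3 + 137) / 10 = 140/10 = 14.

14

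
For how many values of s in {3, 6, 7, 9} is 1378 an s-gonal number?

1

s = 3: P(3, 52) = 1378. ✓
s = 6: P(6, 26) = 1326 and P(6, 27) = 1431; 1378 is not s-gonal.
s = 7: P(7, 23) = 1288 and P(7, 24) = 1404; 1378 is not s-gonal.
s = 9: P(9, 20) = 1350 and P(9, 21) = 1491; 1378 is not s-gonal.
Hits: s ∈ {3} → 1.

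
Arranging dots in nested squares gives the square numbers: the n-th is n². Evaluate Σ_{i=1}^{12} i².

Σ_{i=1}^{12} i² = 12·13·25/6 = 650.

650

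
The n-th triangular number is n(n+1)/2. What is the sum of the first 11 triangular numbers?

286

Σ i(i+1)/2 = (Σi² + Σi) / 2 over i = 1..11.
Σi = 66 and Σi² = 506.
(1·506 + 1·66) / 2 = 572/2 = 286.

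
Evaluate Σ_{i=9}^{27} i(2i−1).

13110

Σ i(2i−1) = 2Σi² − Σi over i = 9..27.
Σi = 378 − 36 = 342 and Σi² = 6930 − 204 = 6726.
2·6726 − 1·342 = 13110.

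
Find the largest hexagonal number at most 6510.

Solve n(2n−1) ≤ 6510 for integer n.
n = 57 gives 6441 ≤ 6510, while n = 58 gives 6670 > 6510; so the answer is 6441.

6441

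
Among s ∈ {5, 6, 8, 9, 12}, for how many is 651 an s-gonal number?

s = 5: P(5, 21) = 651. ✓
s = 6: P(6, 18) = 630 and P(6, 19) = 703; 651 is not s-gonal.
s = 8: P(8, 15) = 645 and P(8, 16) = 736; 651 is not s-gonal.
s = 9: P(9, 14) = 651. ✓
s = 12: P(12, 11) = 561 and P(12, 12) = 672; 651 is not s-gonal.
Hits: s ∈ {5, 9} → 2.

2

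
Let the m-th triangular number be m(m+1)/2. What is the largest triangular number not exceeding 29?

Solve n(n+1)/2 ≤ 29 for integer n.
n = 7 gives 28 ≤ 29, while n = 8 gives 36 > 29; so the answer is 28.

28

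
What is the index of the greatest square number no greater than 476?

Solve n² ≤ 476 for integer n.
n = 21 gives 441 ≤ 476, while n = 22 gives 484 > 476; so the answer is index 21.

21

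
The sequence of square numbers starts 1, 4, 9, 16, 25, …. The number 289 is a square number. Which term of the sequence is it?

We need n² = 289, so n = √289 = 17.
Check: 17² = 289. ✓

17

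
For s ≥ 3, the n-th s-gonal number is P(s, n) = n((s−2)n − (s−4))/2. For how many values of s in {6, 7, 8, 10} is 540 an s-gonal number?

s = 6: P(6, 16) = 496 and P(6, 17) = 561; 540 is not s-gonal.
s = 7: P(7, 15) = 540. ✓
s = 8: P(8, 13) = 481 and P(8, 14) = 560; 540 is not s-gonal.
s = 10: P(10, 12) = 540. ✓
Hits: s ∈ {7, 10} → 2.

2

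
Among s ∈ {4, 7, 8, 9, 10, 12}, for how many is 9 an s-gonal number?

s = 4: P(4, 3) = 9. ✓
s = 7: P(7, 2) = 7 and P(7, 3) = 18; 9 is not s-gonal.
s = 8: P(8, 2) = 8 and P(8, 3) = 21; 9 is not s-gonal.
s = 9: P(9, 2) = 9. ✓
s = 10: P(10, 1) = 1 and P(10, 2) = 10; 9 is not s-gonal.
s = 12: P(12, 1) = 1 and P(12, 2) = 12; 9 is not s-gonal.
Hits: s ∈ {4, 9} → 2.

2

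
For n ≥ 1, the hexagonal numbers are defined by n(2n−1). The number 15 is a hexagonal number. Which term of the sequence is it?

Set n(2n−1) = 15, giving 2n² − n − 15 = 0.
So n = (1 + 11) / 4 = 12/4 = 3.

3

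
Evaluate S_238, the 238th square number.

56644

The 238th square number is n² with n = 238.
238² = 56644.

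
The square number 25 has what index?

We need n² = 25, so n = √25 = 5.

5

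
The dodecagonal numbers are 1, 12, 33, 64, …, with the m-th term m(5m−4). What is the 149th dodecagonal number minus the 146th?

149·(5·149 − 4) = 110409 and 146·(5·146 − 4) = 105996.
Difference: 110409 − 105996 = 4413.

4413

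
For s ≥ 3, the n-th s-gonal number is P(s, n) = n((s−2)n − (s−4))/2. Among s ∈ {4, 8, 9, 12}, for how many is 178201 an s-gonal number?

s = 4: P(4, 422) = 178084 and P(4, 423) = 178929; 178201 is not s-gonal.
s = 8: P(8, 244) = 178120 and P(8, 245) = 179585; 178201 is not s-gonal.
s = 9: P(9, 226) = 178201. ✓
s = 12: P(12, 189) = 177849 and P(12, 190) = 179740; 178201 is not s-gonal.
Hits: s ∈ {9} → 1.

1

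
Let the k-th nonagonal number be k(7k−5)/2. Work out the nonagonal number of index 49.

8281

The 49th nonagonal number is n(7n−5)/2 with n = 49.
49·(7·49 − 5)/2 = 49·338/2 = 49·169 = 8281.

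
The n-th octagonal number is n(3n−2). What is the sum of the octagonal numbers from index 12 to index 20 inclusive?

6804

Σ i(3i−2) = 3Σi² − 2Σi over i = 12..20.
Σi = 210 − 66 = 144 and Σi² = 2870 − 506 = 2364.
3·2364 − 2·144 = 6804.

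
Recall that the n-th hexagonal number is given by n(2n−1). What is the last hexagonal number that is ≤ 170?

153

Solve n(2n−1) ≤ 170 for integer n.
n = 9 gives 153 ≤ 170, while n = 10 gives 190 > 170; so the answer is 153.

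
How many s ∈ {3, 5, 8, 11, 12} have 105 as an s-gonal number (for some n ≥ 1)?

2

s = 3: P(3, 14) = 105. ✓
s = 5: P(5, 8) = 92 and P(5, 9) = 117; 105 is not s-gonal.
s = 8: P(8, 6) = 96 and P(8, 7) = 133; 105 is not s-gonal.
s = 11: P(11, 5) = 95 and P(11, 6) = 141; 105 is not s-gonal.
s = 12: P(12, 5) = 105. ✓
Hits: s ∈ {3, 12} → 2.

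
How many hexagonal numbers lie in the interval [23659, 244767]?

The n-th hexagonal number is n(2n−1).
Smallest index with value ≥ 23659: n = 110 (giving 24090).
Largest index with value ≤ 244767: n = 350 (giving 244650).
Indices 110 through 350: 241 terms.

241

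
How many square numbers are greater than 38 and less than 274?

10

The n-th square number is n².
Smallest index with value > 38: n = 7 (giving 49).
Largest index with value < 274: n = 16 (giving 256).
Indices 7 through 16: 10 terms.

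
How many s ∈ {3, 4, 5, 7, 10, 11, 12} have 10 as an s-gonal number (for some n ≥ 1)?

2

s = 3: P(3, 4) = 10. ✓
s = 4: P(4, 3) = 9 and P(4, 4) = 16; 10 is not s-gonal.
s = 5: P(5, 2) = 5 and P(5, 3) = 12; 10 is not s-gonal.
s = 7: P(7, 2) = 7 and P(7, 3) = 18; 10 is not s-gonal.
s = 10: P(10, 2) = 10. ✓
s = 11: P(11, 1) = 1 and P(11, 2) = 11; 10 is not s-gonal.
s = 12: P(12, 1) = 1 and P(12, 2) = 12; 10 is not s-gonal.
Hits: s ∈ {3, 10} → 2.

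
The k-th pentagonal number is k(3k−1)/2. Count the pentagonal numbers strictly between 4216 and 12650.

The n-th pentagonal number is n(3n−1)/2.
Smallest index with value > 4216: n = 54 (giving 4347).
Largest index with value < 12650: n = 91 (giving 12376).
Indices 54 through 91: 38 terms.

38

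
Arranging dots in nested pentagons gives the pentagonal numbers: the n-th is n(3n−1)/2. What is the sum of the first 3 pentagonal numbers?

18

Σ i(3i−1)/2 = (3Σi² − Σi) / 2 over i = 1..3.
Σi = 6 and Σi² = 14.
(3·14 − 1·6) / 2 = 36/2 = 18.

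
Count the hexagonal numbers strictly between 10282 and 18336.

The n-th hexagonal number is n(2n−1).
Smallest index with value > 10282: n = 72 (giving 10296).
Largest index with value < 18336: n = 95 (giving 17955).
Indices 72 through 95: 24 terms.

24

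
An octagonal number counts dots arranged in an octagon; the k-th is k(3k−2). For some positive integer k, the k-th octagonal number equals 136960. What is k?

214

Set n(3n−2) = 136960, giving 3n² − 2n − 136960 = 0.
So n = (2 + 1282) / 6 = 1284/6 = 214.
Check: 214·(3·214 − 2) = 136960. ✓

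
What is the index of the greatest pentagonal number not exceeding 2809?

43

Solve n(3n−1)/2 ≤ 2809 for integer n.
n = 43 gives 2752 ≤ 2809, while n = 44 gives 2882 > 2809; so the answer is index 43.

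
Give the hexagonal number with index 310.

The 310th hexagonal number is n(2n−1) with n = 310.
310·(2·310 − 1) = 310·619 = 191890.

191890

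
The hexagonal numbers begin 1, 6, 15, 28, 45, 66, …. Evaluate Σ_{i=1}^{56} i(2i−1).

Σ i(2i−1) = 2Σi² − Σi over i = 1..56.
Σi = 1596 and Σi² = 60116.
2·60116 − 1·1596 = 118636.

118636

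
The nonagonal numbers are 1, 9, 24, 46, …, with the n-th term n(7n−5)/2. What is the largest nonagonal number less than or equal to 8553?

8281

Solve n(7n−5)/2 ≤ 8553 for integer n.
n = 49 gives 8281 ≤ 8553, while n = 50 gives 8625 > 8553; so the answer is 8281.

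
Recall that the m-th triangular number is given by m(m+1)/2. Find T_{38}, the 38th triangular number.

741

38·39/2 = 1482/2 = 741.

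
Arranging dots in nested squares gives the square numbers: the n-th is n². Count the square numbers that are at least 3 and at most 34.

The n-th square number is n².
Smallest index with value ≥ 3: n = 2 (giving 4).
Largest index with value ≤ 34: n = 5 (giving 25).
Indices 2 through 5: 4 terms.

4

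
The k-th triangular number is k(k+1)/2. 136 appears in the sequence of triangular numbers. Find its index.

Set n(n+1)/2 = 136, giving n² + n − 272 = 0.
The discriminant is 1 + 8·136 = 1089, and √1089 = 33.
So n = (-1 + 33) / 2 = 32/2 = 16.

16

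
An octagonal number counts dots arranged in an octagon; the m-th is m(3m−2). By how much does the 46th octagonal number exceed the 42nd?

46·(3·46 − 2) = 6256 and 42·(3·42 − 2) = 5208.
Difference: 6256 − 5208 = 1048.

1048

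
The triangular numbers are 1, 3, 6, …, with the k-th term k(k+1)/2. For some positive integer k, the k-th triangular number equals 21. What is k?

Set n(n+1)/2 = 21, giving n² + n − 42 = 0.
So n = (-1 + 13) / 2 = 12/2 = 6.
Check: 6·7/2 = 21. ✓

6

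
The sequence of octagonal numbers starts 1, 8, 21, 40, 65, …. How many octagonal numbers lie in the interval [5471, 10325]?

16

The n-th octagonal number is n(3n−2).
Smallest index with value ≥ 5471: n = 44 (giving 5720).
Largest index with value ≤ 10325: n = 59 (giving 10325).
Indices 44 through 59: 16 terms.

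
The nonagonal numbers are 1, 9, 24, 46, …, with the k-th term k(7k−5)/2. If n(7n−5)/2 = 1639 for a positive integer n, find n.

22

Set n(7n−5)/2 = 1639, giving 7n² − 5n − 3278 = 0.
The discriminant is 25 + 56·1639 = 91809, and √91809 = 303.
So n = (5 + 303) / 14 = 308/14 = 22.
Check: 22·(7·22 − 5)/2 = 1639. ✓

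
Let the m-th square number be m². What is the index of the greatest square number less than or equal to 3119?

55

Solve n² ≤ 3119 for integer n.
n = 55 gives 3025 ≤ 3119, while n = 56 gives 3136 > 3119; so the answer is index 55.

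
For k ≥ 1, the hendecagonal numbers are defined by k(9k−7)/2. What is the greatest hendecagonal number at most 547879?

Solve n(9n−7)/2 ≤ 547879 for integer n.
n = 349 gives 546883 ≤ 547879, while n = 350 gives 550025 > 547879; so the answer is 546883.

546883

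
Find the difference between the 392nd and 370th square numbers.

392² = 153664 and 370² = 136900.
Difference: 153664 − 136900 = 16764.

16764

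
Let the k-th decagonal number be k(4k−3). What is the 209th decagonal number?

174097

The 209th decagonal number is n(4n−3) with n = 209.
209·(4·209 − 3) = 209·833 = 174097.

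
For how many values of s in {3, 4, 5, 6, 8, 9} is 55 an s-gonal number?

1

s = 3: P(3, 10) = 55. ✓
s = 4: P(4, 7) = 49 and P(4, 8) = 64; 55 is not s-gonal.
s = 5: P(5, 6) = 51 and P(5, 7) = 70; 55 is not s-gonal.
s = 6: P(6, 5) = 45 and P(6, 6) = 66; 55 is not s-gonal.
s = 8: P(8, 4) = 40 and P(8, 5) = 65; 55 is not s-gonal.
s = 9: P(9, 4) = 46 and P(9, 5) = 75; 55 is not s-gonal.
Hits: s ∈ {3} → 1.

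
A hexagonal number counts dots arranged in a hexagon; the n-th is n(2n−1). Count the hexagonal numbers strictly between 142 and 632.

10

The n-th hexagonal number is n(2n−1).
Smallest index with value > 142: n = 9 (giving 153).
Largest index with value < 632: n = 18 (giving 630).
Indices 9 through 18: 10 terms.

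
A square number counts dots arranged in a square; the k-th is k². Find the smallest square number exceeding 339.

Solve n² > 339 for integer n.
The largest n with value ≤ 339 is 18 (since 324 ≤ 339 < 361), so the first above is n = 19, value 361.

361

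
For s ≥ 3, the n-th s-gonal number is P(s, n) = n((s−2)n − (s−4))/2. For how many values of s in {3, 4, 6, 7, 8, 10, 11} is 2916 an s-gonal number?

s = 3: P(3, 75) = 2850 and P(3, 76) = 2926; 2916 is not s-gonal.
s = 4: P(4, 54) = 2916. ✓
s = 6: P(6, 38) = 2850 and P(6, 39) = 3003; 2916 is not s-gonal.
s = 7: P(7, 34) = 2839 and P(7, 35) = 3010; 2916 is not s-gonal.
s = 8: P(8, 31) = 2821 and P(8, 32) = 3008; 2916 is not s-gonal.
s = 10: P(10, 27) = 2835 and P(10, 28) = 3052; 2916 is not s-gonal.
s = 11: P(11, 25) = 2725 and P(11, 26) = 2951; 2916 is not s-gonal.
Hits: s ∈ {4} → 1.

1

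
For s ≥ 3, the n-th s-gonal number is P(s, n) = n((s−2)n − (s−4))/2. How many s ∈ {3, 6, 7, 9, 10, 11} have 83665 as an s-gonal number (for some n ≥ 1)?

1

s = 3: P(3, 408) = 83436 and P(3, 409) = 83845; 83665 is not s-gonal.
s = 6: P(6, 204) = 83028 and P(6, 205) = 83845; 83665 is not s-gonal.
s = 7: P(7, 183) = 83448 and P(7, 184) = 84364; 83665 is not s-gonal.
s = 9: P(9, 154) = 82621 and P(9, 155) = 83700; 83665 is not s-gonal.
s = 10: P(10, 145) = 83665. ✓
s = 11: P(11, 136) = 82756 and P(11, 137) = 83981; 83665 is not s-gonal.
Hits: s ∈ {10} → 1.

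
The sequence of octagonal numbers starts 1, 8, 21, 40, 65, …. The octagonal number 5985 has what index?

45

Set n(3n−2) = 5985, giving 3n² − 2n − 5985 = 0.
The discriminant is 4 + 12·5985 = 71824, and √71824 = 268.
So n = (2 + 268) / 6 = 270/6 = 45.
Check: 45·(3·45 − 2) = 5985. ✓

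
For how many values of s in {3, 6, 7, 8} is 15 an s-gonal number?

s = 3: P(3, 5) = 15. ✓
s = 6: P(6, 3) = 15. ✓
s = 7: P(7, 2) = 7 and P(7, 3) = 18; 15 is not s-gonal.
s = 8: P(8, 2) = 8 and P(8, 3) = 21; 15 is not s-gonal.
Hits: s ∈ {3, 6} → 2.

2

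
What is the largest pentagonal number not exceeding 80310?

79926

Solve n(3n−1)/2 ≤ 80310 for integer n.
n = 231 gives 79926 ≤ 80310, while n = 232 gives 80620 > 80310; so the answer is 79926.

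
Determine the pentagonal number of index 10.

145

The 10th pentagonal number is n(3n−1)/2 with n = 10.
10·(3·10 − 1)/2 = 10·29/2 = 145.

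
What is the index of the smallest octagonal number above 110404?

Solve n(3n−2) > 110404 for integer n.
The largest n with value ≤ 110404 is 192 (since 110208 ≤ 110404 < 111361), so the first above is n = 193, value 111361.

193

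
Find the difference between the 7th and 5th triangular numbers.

13

7·8/2 = 28 and 5·6/2 = 15.
Difference: 28 − 15 = 13.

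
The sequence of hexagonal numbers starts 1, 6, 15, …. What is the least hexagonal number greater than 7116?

Solve n(2n−1) > 7116 for integer n.
The largest n with value ≤ 7116 is 59 (since 6903 ≤ 7116 < 7140), so the first above is n = 60, value 7140.

7140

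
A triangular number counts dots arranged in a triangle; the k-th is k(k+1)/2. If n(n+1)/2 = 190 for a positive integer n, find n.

Set n(n+1)/2 = 190, giving n² + n − 380 = 0.
The discriminant is 1 + 8·190 = 1521, and √1521 = 39.
So n = (-1 + 39) / 2 = 38/2 = 19.
Check: 19·20/2 = 190. ✓

19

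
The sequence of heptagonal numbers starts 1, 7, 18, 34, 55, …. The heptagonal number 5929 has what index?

Set n(5n−3)/2 = 5929, giving 5n² − 3n − 11858 = 0.
The discriminant is 9 + 40·5929 = 237169, and √237169 = 487.
So n = (3 + 487) / 10 = 490/10 = 49.
Check: 49·(5·49 − 3)/2 = 5929. ✓

49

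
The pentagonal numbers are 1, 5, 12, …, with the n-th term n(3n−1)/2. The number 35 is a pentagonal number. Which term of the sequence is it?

5

Set n(3n−1)/2 = 35, giving 3n² − n − 70 = 0.
So n = (1 + 29) / 6 = 30/6 = 5.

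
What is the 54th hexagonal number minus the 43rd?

54·(2·54 − 1) = 5778 and 43·(2·43 − 1) = 3655.
Difference: 5778 − 3655 = 2123.

2123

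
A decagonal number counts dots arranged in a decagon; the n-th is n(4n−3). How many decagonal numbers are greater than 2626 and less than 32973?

The n-th decagonal number is n(4n−3).
Smallest index with value > 2626: n = 27 (giving 2835).
Largest index with value < 32973: n = 91 (giving 32851).
Indices 27 through 91: 65 terms.

65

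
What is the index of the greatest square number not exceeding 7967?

Solve n² ≤ 7967 for integer n.
n = 89 gives 7921 ≤ 7967, while n = 90 gives 8100 > 7967; so the answer is index 89.

89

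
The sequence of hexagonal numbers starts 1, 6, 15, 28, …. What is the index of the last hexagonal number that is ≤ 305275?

390

Solve n(2n−1) ≤ 305275 for integer n.
n = 390 gives 303810 ≤ 305275, while n = 391 gives 305371 > 305275; so the answer is index 390.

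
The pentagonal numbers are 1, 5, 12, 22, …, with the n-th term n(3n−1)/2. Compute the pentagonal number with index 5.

35

The 5th pentagonal number is n(3n−1)/2 with n = 5.
5·(3·5 − 1)/2 = 5·14/2 = 5·7 = 35.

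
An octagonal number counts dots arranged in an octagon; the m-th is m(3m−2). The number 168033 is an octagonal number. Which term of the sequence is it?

Set n(3n−2) = 168033, giving 3n² − 2n − 168033 = 0.
So n = (2 + 1420) / 6 = 1422/6 = 237.
Check: 237·(3·237 − 2) = 168033. ✓

237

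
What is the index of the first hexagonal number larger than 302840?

Solve n(2n−1) > 302840 for integer n.
The largest n with value ≤ 302840 is 389 (since 302253 ≤ 302840 < 303810), so the first above is n = 390, value 303810.

390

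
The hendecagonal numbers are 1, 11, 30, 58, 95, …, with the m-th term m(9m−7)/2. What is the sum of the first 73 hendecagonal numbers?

586117

Σ i(9i−7)/2 = (9Σi² − 7Σi) / 2 over i = 1..73.
Σi = 2701 and Σi² = 132349.
(9·132349 − 7·2701) / 2 = 1172234/2 = 586117.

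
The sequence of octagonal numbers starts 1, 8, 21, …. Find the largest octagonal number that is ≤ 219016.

Solve n(3n−2) ≤ 219016 for integer n.
n = 270 gives 218160 ≤ 219016, while n = 271 gives 219781 > 219016; so the answer is 218160.

218160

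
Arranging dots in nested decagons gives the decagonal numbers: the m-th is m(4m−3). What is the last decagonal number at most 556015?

555397

Solve n(4n−3) ≤ 556015 for integer n.
n = 373 gives 555397 ≤ 556015, while n = 374 gives 558382 > 556015; so the answer is 555397.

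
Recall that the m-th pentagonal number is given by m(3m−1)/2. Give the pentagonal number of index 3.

3·(3·3 − 1)/2 = 3·8/2 = 3·4 = 12.

12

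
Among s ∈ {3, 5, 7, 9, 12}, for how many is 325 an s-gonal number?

2

s = 3: P(3, 25) = 325. ✓
s = 5: P(5, 14) = 287 and P(5, 15) = 330; 325 is not s-gonal.
s = 7: P(7, 11) = 286 and P(7, 12) = 342; 325 is not s-gonal.
s = 9: P(9, 10) = 325. ✓
s = 12: P(12, 8) = 288 and P(12, 9) = 369; 325 is not s-gonal.
Hits: s ∈ {3, 9} → 2.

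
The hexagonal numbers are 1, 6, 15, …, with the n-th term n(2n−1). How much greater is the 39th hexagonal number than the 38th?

Consecutive hexagonal numbers differ by 4n − 3: here 4·39 − 3 = 153.

153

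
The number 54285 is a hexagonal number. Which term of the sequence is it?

Set n(2n−1) = 54285, giving 2n² − n − 54285 = 0.
The discriminant is 1 + 8·54285 = 434281, and √434281 = 659.
So n = (1 + 659) / 4 = 660/4 = 165.

165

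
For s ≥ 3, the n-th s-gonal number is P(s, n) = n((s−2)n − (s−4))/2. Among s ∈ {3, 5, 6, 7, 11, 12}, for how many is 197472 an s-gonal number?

1

s = 3: P(3, 627) = 196878 and P(3, 628) = 197506; 197472 is not s-gonal.
s = 5: P(5, 363) = 197472. ✓
s = 6: P(6, 314) = 196878 and P(6, 315) = 198135; 197472 is not s-gonal.
s = 7: P(7, 281) = 196981 and P(7, 282) = 198387; 197472 is not s-gonal.
s = 11: P(11, 209) = 195833 and P(11, 210) = 197715; 197472 is not s-gonal.
s = 12: P(12, 199) = 197209 and P(12, 200) = 199200; 197472 is not s-gonal.
Hits: s ∈ {5} → 1.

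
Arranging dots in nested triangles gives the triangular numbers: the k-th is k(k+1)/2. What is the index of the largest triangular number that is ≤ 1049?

Solve n(n+1)/2 ≤ 1049 for integer n.
n = 45 gives 1035 ≤ 1049, while n = 46 gives 1081 > 1049; so the answer is index 45.

45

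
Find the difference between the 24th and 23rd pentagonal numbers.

Consecutive pentagonal numbers differ by 3n − 2: here 3·24 − 2 = 70.

70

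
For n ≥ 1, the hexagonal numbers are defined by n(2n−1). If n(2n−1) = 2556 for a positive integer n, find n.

Set n(2n−1) = 2556, giving 2n² − n − 2556 = 0.
The discriminant is 1 + 8·2556 = 20449, and √20449 = 143.
So n = (1 + 143) / 4 = 144/4 = 36.

36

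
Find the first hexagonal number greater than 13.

Solve n(2n−1) > 13 for integer n.
The largest n with value ≤ 13 is 2 (since 6 ≤ 13 < 15), so the first above is n = 3, value 15.

15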